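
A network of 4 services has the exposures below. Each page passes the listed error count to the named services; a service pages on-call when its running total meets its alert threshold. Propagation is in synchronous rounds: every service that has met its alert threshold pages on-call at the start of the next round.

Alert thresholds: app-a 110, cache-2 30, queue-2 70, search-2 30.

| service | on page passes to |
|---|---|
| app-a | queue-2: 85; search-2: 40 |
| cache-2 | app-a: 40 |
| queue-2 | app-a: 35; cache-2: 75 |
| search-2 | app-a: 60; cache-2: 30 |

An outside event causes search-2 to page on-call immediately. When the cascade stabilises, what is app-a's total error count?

100

Round 1 — search-2 pages on-call (initial).
  app-a: +60 → 60 < 110
  cache-2: +30 → 30 ≥ 30
Round 2 — cache-2 pages on-call.
  app-a: +40 → 100 < 110
No further pages.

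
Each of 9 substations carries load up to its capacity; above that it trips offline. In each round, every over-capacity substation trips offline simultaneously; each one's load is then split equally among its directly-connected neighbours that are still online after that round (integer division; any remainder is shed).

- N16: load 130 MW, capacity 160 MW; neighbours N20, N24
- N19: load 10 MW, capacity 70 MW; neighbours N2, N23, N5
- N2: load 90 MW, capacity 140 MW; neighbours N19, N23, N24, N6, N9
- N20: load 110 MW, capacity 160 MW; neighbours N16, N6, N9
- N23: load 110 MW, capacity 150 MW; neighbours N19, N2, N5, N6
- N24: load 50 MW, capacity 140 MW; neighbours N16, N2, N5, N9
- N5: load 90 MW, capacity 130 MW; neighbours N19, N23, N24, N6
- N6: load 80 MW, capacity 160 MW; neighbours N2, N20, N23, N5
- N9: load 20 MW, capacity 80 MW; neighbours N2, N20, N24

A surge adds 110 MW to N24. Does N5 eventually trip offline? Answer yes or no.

yes

Round 1 — N24 at 160 > 140. N24 trips offline.
  N24 sheds 160 MW to N16, N2, N5, N9: 40 each.
    N16: 130+40 = 170 > 160
    N2: 90+40 = 130 ≤ 140
    N5: 90+40 = 130 ≤ 130
    N9: 20+40 = 60 ≤ 80
Round 2 — N16 trips offline.
  N16 sheds 170 MW to N20: 170 each.
    N20: 110+170 = 280 > 160
Round 3 — N20 trips offline.
  N20 sheds 280 MW to N6, N9: 140 each.
    N6: 80+140 = 220 > 160
    N9: 60+140 = 200 > 80
Round 4 — N6, N9 trip offline.
  N6 sheds 220 MW to N2, N23, N5: 73 each (1 lost).
    N2: 130+73 = 203 > 140
    N23: 110+73 = 183 > 150
    N5: 130+73 = 203 > 130
  N9 sheds 200 MW to N2: 200 each.
    N2: 203+200 = 403 > 140
Round 5 — N2, N23, N5 trip offline.
  N2 sheds 403 MW to N19: 403 each.
    N19: 10+403 = 413 > 70
  N23 sheds 183 MW to N19: 183 each.
    N19: 413+183 = 596 > 70
  N5 sheds 203 MW to N19: 203 each.
    N19: 596+203 = 799 > 70
Round 6 — N19 trips offline.
  N19 sheds 799 MW: no online neighbours, lost.
No further trips.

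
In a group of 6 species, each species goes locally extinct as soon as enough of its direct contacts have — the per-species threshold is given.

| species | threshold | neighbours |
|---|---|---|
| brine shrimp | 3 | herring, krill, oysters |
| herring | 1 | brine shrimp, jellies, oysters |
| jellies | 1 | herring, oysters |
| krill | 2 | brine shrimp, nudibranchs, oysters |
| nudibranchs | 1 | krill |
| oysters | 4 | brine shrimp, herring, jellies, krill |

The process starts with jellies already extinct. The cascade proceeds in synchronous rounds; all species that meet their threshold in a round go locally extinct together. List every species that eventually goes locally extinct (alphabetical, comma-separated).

Round 1 — jellies goes locally extinct (initial).
Round 2 — checking thresholds:
  herring: 1 of 3 neighbours ≥ 1, goes locally extinct.
  oysters: 1 of 4 neighbours < 4, holds.
Round 3 — no new extinctions; cascade stops.

herring, jellies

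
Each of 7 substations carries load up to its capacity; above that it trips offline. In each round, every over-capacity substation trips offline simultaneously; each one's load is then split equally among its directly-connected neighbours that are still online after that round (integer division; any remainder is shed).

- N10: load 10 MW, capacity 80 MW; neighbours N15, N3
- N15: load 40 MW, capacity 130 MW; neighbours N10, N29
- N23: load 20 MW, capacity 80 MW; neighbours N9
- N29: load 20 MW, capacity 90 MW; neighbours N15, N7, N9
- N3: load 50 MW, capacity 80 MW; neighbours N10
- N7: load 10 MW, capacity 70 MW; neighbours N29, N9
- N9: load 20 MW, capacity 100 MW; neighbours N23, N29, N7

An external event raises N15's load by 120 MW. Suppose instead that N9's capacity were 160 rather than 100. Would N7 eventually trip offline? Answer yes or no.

With N9's capacity at 160:
Round 1 — N15 at 160 > 130. N15 trips offline.
  N15 sheds 160 MW to N10, N29: 80 each.
    N10: 10+80 = 90 > 80
    N29: 20+80 = 100 > 90
Round 2 — N10, N29 trip offline.
  N10 sheds 90 MW to N3: 90 each.
    N3: 50+90 = 140 > 80
  N29 sheds 100 MW to N7, N9: 50 each.
    N7: 10+50 = 60 ≤ 70
    N9: 20+50 = 70 ≤ 160
Round 3 — N3 trips offline.
  N3 sheds 140 MW: no online neighbours, lost.
No further trips.

no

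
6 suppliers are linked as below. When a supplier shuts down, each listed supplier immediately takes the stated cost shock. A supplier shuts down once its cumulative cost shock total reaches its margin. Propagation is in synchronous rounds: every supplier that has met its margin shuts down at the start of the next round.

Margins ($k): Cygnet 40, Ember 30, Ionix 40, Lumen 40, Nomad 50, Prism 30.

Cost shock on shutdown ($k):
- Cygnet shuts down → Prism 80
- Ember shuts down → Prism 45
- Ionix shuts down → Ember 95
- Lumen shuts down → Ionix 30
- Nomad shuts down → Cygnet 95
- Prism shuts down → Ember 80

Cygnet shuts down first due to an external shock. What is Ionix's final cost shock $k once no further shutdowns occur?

Round 1 — Cygnet shuts down (initial).
  Prism: +80 → 80 ≥ 30
Round 2 — Prism shuts down.
  Ember: +80 → 80 ≥ 30
Round 3 — Ember shuts down.
No further shutdowns.

0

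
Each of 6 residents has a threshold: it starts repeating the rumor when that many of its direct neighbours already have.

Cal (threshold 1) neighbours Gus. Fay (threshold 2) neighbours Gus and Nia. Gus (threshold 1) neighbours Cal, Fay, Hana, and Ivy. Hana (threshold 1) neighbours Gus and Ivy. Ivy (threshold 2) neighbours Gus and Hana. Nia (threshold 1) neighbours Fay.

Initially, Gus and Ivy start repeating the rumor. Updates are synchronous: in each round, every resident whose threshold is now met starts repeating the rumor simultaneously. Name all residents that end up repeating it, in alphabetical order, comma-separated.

Cal, Gus, Hana, Ivy

Round 1 — Gus, Ivy start repeating the rumor (initial).
Round 2 — checking thresholds:
  Cal: 1 of 1 neighbours ≥ 1, starts repeating the rumor.
  Fay: 1 of 2 neighbours < 2, below threshold.
  Hana: 2 of 2 neighbours ≥ 1, starts repeating the rumor.
Round 3 — no new spreads; cascade stops.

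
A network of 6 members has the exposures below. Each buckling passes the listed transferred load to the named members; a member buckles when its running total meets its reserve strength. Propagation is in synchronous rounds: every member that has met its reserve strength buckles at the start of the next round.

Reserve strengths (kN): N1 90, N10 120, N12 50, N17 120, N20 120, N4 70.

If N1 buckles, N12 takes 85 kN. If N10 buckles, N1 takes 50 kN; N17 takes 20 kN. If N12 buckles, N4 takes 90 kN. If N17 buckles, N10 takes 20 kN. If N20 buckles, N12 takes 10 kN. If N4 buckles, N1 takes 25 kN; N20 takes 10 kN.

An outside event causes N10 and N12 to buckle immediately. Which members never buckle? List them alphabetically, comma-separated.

Round 1 — N10, N12 buckle (initial).
  N1: +50 → 50 < 90
  N17: +20 → 20 < 120
  N4: +90 → 90 ≥ 70
Round 2 — N4 buckles.
  N1: +25 → 75 < 90
  N20: +10 → 10 < 120
No further bucklings.

N1, N17, N20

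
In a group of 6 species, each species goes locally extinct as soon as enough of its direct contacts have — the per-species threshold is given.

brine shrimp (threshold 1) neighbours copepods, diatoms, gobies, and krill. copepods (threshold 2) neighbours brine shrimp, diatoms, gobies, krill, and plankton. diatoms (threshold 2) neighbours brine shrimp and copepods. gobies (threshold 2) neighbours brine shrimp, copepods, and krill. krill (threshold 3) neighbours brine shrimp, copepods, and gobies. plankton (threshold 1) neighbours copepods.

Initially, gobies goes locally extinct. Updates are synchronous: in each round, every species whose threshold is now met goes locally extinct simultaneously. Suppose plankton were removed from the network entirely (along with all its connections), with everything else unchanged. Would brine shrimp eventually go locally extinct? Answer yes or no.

With plankton removed:
Round 1 — gobies goes locally extinct (initial).
Round 2 — checking thresholds:
  brine shrimp: 1 of 4 neighbours ≥ 1, goes locally extinct.
  copepods: 1 of 4 neighbours < 2, not yet.
  krill: 1 of 3 neighbours < 3, not yet.
Round 3 — checking thresholds:
  copepods: 2 of 4 neighbours ≥ 2, goes locally extinct.
  diatoms: 1 of 2 neighbours < 2, not yet.
  krill: 2 of 3 neighbours < 3, not yet.
Round 4 — checking thresholds:
  diatoms: 2 of 2 neighbours ≥ 2, goes locally extinct.
  krill: 3 of 3 neighbours ≥ 3, goes locally extinct.
Round 5 — no new extinctions; cascade stops.

yes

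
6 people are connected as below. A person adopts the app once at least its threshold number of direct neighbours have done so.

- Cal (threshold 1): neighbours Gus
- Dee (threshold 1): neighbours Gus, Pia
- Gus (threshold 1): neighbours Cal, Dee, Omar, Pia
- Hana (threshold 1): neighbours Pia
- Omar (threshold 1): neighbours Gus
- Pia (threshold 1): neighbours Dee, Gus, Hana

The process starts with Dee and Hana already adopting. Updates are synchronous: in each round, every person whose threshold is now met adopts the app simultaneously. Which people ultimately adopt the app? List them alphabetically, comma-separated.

Round 1 — Dee, Hana adopt the app (initial).
Round 2 — checking thresholds:
  Gus: 1 of 4 neighbours ≥ 1, adopts the app.
  Pia: 2 of 3 neighbours ≥ 1, adopts the app.
Round 3 — checking thresholds:
  Cal: 1 of 1 neighbours ≥ 1, adopts the app.
  Omar: 1 of 1 neighbours ≥ 1, adopts the app.
Round 4 — no new adoptions; cascade stops.

Cal, Dee, Gus, Hana, Omar, Pia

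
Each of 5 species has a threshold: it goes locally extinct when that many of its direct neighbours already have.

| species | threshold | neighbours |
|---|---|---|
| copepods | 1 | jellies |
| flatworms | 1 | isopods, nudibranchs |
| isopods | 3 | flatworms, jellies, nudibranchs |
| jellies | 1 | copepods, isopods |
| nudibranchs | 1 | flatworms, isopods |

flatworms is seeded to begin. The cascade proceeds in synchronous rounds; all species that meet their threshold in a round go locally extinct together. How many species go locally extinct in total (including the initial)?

2

Round 1 — flatworms goes locally extinct (initial).
Round 2 — checking thresholds:
  isopods: 1 of 3 neighbours < 3, holds.
  nudibranchs: 1 of 2 neighbours ≥ 1, goes locally extinct.
Round 3 — no new extinctions; cascade stops.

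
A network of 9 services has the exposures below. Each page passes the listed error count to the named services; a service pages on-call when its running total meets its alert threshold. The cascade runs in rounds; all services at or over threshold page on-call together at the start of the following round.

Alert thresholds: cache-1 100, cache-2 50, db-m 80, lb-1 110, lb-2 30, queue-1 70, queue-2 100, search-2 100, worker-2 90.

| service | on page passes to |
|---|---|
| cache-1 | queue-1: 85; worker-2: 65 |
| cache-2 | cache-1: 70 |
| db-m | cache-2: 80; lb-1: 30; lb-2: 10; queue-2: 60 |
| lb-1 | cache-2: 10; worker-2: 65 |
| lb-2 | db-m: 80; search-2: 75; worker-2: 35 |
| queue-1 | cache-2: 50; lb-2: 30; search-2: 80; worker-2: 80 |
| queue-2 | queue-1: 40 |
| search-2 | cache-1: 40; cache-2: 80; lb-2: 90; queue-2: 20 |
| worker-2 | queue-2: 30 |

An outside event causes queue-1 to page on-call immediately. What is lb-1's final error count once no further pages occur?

30

Round 1 — queue-1 pages on-call (initial).
  cache-2: +50 → 50 ≥ 50
  lb-2: +30 → 30 ≥ 30
  search-2: +80 → 80 < 100
  worker-2: +80 → 80 < 90
Round 2 — cache-2, lb-2 page on-call.
  cache-1: +70 → 70 < 100
  db-m: +80 → 80 ≥ 80
  search-2: +75 → 155 ≥ 100
  worker-2: +35 → 115 ≥ 90
Round 3 — db-m, search-2, worker-2 page on-call.
  cache-1: +40 → 110 ≥ 100
  lb-1: +30 → 30 < 110
  queue-2: +60+20+30 → 110 ≥ 100
Round 4 — cache-1, queue-2 page on-call.
No further pages.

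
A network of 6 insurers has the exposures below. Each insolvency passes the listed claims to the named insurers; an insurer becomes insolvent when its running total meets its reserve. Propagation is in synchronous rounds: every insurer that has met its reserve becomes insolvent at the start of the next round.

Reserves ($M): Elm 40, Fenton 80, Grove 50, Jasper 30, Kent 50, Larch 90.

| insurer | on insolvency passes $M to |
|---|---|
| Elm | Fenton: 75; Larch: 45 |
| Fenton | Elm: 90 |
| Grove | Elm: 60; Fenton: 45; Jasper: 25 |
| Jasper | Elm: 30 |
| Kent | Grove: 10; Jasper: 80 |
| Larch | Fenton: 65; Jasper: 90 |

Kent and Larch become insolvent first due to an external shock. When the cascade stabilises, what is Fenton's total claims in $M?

Round 1 — Kent, Larch become insolvent (initial).
  Fenton: +65 → 65 < 80
  Grove: +10 → 10 < 50
  Jasper: +80+90 → 170 ≥ 30
Round 2 — Jasper becomes insolvent.
  Elm: +30 → 30 < 40
No further insolvencies.

65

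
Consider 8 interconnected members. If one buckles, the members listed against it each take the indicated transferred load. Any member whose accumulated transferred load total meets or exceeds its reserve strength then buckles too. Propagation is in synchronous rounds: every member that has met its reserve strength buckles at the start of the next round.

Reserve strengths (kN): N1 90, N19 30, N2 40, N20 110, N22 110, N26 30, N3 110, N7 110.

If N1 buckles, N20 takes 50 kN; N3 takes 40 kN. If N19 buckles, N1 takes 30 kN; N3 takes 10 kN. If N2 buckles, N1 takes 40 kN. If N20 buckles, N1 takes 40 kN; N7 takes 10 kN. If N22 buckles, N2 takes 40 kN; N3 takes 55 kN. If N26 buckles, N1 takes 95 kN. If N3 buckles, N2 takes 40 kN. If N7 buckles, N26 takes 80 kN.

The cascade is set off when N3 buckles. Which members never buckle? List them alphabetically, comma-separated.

N1, N19, N20, N22, N26, N7

Round 1 — N3 buckles (initial).
  N2: +40 → 40 ≥ 40
Round 2 — N2 buckles.
  N1: +40 → 40 < 90
No further bucklings.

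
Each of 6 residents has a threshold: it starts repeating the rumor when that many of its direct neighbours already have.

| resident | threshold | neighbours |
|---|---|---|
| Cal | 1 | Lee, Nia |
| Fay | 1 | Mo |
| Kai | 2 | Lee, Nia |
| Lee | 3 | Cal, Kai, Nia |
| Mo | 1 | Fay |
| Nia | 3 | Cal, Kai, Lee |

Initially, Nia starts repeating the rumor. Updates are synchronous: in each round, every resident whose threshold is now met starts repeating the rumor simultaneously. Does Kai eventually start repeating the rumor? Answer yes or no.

Round 1 — Nia starts repeating the rumor (initial).
Round 2 — checking thresholds:
  Cal: 1 of 2 neighbours ≥ 1, starts repeating the rumor.
  Kai: 1 of 2 neighbours < 2, below threshold.
  Lee: 1 of 3 neighbours < 3, below threshold.
Round 3 — no new spreads; cascade stops.

no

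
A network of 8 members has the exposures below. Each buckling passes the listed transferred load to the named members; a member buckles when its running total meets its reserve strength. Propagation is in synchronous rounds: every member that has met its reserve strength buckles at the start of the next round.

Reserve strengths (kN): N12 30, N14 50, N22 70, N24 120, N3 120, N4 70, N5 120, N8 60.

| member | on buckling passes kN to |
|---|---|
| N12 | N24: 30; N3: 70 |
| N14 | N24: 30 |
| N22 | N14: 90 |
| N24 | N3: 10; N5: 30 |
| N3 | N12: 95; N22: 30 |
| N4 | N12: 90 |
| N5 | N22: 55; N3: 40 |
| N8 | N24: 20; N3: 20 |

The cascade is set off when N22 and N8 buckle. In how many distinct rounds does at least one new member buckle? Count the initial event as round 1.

Round 1 — N22, N8 buckle (initial).
  N14: +90 → 90 ≥ 50
  N24: +20 → 20 < 120
  N3: +20 → 20 < 120
Round 2 — N14 buckles.
  N24: +30 → 50 < 120
No further bucklings.

2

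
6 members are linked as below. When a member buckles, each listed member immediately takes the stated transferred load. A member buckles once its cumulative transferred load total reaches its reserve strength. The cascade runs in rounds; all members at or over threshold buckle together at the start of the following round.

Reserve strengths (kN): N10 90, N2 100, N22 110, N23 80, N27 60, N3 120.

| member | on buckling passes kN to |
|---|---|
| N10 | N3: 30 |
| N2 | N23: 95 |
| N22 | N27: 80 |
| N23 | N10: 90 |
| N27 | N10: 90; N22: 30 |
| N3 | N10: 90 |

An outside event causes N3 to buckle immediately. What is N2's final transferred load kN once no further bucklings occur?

Round 1 — N3 buckles (initial).
  N10: +90 → 90 ≥ 90
Round 2 — N10 buckles.
No further bucklings.

0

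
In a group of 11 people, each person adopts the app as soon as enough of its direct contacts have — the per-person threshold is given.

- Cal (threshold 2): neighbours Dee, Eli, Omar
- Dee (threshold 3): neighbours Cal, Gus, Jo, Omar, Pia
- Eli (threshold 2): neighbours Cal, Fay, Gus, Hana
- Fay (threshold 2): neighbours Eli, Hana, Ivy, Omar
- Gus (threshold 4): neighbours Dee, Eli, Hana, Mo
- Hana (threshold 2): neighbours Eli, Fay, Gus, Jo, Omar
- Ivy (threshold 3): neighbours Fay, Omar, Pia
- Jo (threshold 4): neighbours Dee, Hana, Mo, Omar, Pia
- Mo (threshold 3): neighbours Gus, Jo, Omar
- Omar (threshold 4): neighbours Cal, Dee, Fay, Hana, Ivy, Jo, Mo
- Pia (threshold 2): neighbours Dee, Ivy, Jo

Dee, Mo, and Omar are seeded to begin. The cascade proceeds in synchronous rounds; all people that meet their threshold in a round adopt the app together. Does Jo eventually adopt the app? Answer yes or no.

no

Round 1 — Dee, Mo, Omar adopt the app (initial).
Round 2 — checking thresholds:
  Cal: 2 of 3 neighbours ≥ 2, adopts the app.
  Fay: 1 of 4 neighbours < 2, holds.
  Gus: 2 of 4 neighbours < 4, holds.
  Hana: 1 of 5 neighbours < 2, holds.
  Ivy: 1 of 3 neighbours < 3, holds.
  Jo: 3 of 5 neighbours < 4, holds.
  Pia: 1 of 3 neighbours < 2, holds.
Round 3 — no new adoptions; cascade stops.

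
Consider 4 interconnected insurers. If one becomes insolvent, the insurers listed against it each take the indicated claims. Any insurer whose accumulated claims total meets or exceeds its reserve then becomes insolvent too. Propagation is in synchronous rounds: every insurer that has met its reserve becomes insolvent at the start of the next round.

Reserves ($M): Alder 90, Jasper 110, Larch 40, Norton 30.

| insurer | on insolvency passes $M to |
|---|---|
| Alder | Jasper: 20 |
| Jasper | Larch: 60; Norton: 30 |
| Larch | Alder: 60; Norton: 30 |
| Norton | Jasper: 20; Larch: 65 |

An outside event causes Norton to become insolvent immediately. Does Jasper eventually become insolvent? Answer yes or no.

no

Round 1 — Norton becomes insolvent (initial).
  Jasper: +20 → 20 < 110
  Larch: +65 → 65 ≥ 40
Round 2 — Larch becomes insolvent.
  Alder: +60 → 60 < 90
No further insolvencies.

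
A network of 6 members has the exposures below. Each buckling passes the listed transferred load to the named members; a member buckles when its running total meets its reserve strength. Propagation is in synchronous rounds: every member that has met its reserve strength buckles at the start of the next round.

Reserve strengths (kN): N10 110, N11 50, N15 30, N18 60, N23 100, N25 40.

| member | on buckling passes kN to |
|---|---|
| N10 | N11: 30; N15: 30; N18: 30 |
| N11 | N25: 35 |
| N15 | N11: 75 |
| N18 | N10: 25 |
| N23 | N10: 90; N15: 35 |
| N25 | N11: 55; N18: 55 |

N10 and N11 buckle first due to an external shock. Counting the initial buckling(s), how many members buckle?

3

Round 1 — N10, N11 buckle (initial).
  N15: +30 → 30 ≥ 30
  N18: +30 → 30 < 60
  N25: +35 → 35 < 40
Round 2 — N15 buckles.
No further bucklings.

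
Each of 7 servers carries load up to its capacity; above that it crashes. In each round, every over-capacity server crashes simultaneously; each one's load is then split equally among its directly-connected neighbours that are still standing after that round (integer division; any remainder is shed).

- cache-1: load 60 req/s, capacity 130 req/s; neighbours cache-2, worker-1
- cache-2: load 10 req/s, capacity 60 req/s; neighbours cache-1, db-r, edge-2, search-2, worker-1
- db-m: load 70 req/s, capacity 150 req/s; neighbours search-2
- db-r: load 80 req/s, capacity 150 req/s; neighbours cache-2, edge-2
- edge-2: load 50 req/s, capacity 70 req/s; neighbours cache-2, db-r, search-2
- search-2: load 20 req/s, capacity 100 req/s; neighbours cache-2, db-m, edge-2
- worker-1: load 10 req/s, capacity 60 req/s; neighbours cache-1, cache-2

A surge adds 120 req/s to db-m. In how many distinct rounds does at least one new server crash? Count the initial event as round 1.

Round 1 — db-m at 190 > 150. db-m crashes.
  db-m sheds 190 req/s to search-2: 190 each.
    search-2: 20+190 = 210 > 100
Round 2 — search-2 crashes.
  search-2 sheds 210 req/s to cache-2, edge-2: 105 each.
    cache-2: 10+105 = 115 > 60
    edge-2: 50+105 = 155 > 70
Round 3 — cache-2, edge-2 crash.
  cache-2 sheds 115 req/s to cache-1, db-r, worker-1: 38 each (1 lost).
    cache-1: 60+38 = 98 ≤ 130
    db-r: 80+38 = 118 ≤ 150
    worker-1: 10+38 = 48 ≤ 60
  edge-2 sheds 155 req/s to db-r: 155 each.
    db-r: 118+155 = 273 > 150
Round 4 — db-r crashes.
  db-r sheds 273 req/s: no online neighbours, lost.
No further crashes.

4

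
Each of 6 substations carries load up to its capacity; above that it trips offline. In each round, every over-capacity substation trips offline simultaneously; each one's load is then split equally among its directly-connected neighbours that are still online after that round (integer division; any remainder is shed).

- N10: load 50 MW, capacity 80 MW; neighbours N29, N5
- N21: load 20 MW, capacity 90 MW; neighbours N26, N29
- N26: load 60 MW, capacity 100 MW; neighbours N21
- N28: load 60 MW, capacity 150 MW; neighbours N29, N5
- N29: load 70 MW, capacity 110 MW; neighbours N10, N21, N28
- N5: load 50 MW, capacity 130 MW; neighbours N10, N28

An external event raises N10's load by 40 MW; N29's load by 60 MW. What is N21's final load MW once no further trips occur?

Round 1 — N10 at 90 > 80; N29 at 130 > 110. N10, N29 trip offline.
  N10 sheds 90 MW to N5: 90 each.
    N5: 50+90 = 140 > 130
  N29 sheds 130 MW to N21, N28: 65 each.
    N21: 20+65 = 85 ≤ 90
    N28: 60+65 = 125 ≤ 150
Round 2 — N5 trips offline.
  N5 sheds 140 MW to N28: 140 each.
    N28: 125+140 = 265 > 150
Round 3 — N28 trips offline.
  N28 sheds 265 MW: no online neighbours, lost.
No further trips.

85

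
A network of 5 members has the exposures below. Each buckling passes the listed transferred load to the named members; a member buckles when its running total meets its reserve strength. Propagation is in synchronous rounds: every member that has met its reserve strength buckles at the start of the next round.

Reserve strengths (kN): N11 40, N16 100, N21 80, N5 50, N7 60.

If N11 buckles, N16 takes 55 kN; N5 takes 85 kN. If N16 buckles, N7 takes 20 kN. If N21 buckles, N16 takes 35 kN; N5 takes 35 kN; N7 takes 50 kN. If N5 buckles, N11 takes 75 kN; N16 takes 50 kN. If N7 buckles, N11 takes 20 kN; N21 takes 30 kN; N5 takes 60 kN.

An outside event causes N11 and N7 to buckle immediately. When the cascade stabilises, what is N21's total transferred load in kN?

Round 1 — N11, N7 buckle (initial).
  N16: +55 → 55 < 100
  N21: +30 → 30 < 80
  N5: +85+60 → 145 ≥ 50
Round 2 — N5 buckles.
  N16: +50 → 105 ≥ 100
Round 3 — N16 buckles.
No further bucklings.

30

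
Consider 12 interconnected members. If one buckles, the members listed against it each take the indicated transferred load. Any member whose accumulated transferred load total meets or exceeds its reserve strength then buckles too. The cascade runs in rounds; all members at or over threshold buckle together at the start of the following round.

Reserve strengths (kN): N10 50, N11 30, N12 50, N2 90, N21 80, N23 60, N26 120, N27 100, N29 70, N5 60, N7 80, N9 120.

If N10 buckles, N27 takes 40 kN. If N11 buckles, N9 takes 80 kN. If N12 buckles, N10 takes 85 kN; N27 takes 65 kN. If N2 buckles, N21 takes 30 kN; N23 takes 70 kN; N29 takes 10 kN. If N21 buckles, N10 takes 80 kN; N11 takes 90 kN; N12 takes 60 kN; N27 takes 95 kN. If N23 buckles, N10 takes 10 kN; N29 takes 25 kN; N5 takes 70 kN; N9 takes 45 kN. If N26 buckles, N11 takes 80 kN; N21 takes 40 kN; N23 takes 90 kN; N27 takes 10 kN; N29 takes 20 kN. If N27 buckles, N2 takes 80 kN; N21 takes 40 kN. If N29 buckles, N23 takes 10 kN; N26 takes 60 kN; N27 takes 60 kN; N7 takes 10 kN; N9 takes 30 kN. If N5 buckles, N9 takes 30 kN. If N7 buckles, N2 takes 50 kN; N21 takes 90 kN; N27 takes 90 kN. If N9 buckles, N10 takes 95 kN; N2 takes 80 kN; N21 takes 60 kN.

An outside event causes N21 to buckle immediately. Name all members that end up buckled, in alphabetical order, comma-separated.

N10, N11, N12, N21, N27

Round 1 — N21 buckles (initial).
  N10: +80 → 80 ≥ 50
  N11: +90 → 90 ≥ 30
  N12: +60 → 60 ≥ 50
  N27: +95 → 95 < 100
Round 2 — N10, N11, N12 buckle.
  N27: +40+65 → 200 ≥ 100
  N9: +80 → 80 < 120
Round 3 — N27 buckles.
  N2: +80 → 80 < 90
No further bucklings.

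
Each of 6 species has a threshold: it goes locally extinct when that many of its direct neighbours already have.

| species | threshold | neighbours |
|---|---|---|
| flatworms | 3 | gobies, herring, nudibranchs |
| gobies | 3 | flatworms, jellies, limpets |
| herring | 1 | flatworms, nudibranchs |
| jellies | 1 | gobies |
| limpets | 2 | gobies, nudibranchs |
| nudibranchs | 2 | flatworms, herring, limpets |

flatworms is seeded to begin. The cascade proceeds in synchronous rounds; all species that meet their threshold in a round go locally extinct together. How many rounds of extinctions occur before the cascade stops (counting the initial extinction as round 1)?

Round 1 — flatworms goes locally extinct (initial).
Round 2 — checking thresholds:
  gobies: 1 of 3 neighbours < 3, holds.
  herring: 1 of 2 neighbours ≥ 1, goes locally extinct.
  nudibranchs: 1 of 3 neighbours < 2, holds.
Round 3 — checking thresholds:
  gobies: 1 of 3 neighbours < 3, holds.
  nudibranchs: 2 of 3 neighbours ≥ 2, goes locally extinct.
Round 4 — no new extinctions; cascade stops.

3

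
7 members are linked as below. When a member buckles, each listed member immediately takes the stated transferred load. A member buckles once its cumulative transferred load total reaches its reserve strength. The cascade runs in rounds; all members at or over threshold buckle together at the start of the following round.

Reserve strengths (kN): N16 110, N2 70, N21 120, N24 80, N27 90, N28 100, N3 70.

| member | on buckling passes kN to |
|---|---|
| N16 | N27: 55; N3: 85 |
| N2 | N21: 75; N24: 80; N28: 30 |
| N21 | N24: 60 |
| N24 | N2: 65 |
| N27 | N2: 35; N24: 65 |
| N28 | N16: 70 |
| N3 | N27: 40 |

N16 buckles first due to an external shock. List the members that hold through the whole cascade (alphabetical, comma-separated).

Round 1 — N16 buckles (initial).
  N27: +55 → 55 < 90
  N3: +85 → 85 ≥ 70
Round 2 — N3 buckles.
  N27: +40 → 95 ≥ 90
Round 3 — N27 buckles.
  N2: +35 → 35 < 70
  N24: +65 → 65 < 80
No further bucklings.

N2, N21, N24, N28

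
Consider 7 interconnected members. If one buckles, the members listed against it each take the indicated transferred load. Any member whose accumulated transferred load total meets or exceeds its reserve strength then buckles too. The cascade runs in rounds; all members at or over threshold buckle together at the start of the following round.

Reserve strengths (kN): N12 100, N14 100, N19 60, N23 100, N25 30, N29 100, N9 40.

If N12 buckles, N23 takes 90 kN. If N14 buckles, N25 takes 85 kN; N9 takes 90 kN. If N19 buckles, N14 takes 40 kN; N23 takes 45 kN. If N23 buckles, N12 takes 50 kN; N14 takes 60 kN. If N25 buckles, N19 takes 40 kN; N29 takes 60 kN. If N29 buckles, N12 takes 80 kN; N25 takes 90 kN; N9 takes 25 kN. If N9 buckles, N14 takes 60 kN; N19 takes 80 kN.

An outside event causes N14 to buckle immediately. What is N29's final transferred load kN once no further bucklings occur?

60

Round 1 — N14 buckles (initial).
  N25: +85 → 85 ≥ 30
  N9: +90 → 90 ≥ 40
Round 2 — N25, N9 buckle.
  N19: +40+80 → 120 ≥ 60
  N29: +60 → 60 < 100
Round 3 — N19 buckles.
  N23: +45 → 45 < 100
No further bucklings.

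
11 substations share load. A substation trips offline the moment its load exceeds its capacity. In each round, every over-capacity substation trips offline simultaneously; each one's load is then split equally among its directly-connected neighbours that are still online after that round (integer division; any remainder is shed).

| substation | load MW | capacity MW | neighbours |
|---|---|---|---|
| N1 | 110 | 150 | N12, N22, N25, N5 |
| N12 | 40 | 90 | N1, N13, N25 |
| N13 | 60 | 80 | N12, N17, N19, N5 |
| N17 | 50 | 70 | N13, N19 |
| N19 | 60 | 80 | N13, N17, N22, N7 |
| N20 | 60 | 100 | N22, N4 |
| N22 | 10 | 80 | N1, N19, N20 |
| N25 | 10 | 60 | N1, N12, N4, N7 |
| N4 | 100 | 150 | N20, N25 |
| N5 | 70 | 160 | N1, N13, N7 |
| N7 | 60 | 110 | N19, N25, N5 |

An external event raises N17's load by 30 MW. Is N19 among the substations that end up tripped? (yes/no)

yes

Round 1 — N17 at 80 > 70. N17 trips offline.
  N17 sheds 80 MW to N13, N19: 40 each.
    N13: 60+40 = 100 > 80
    N19: 60+40 = 100 > 80
Round 2 — N13, N19 trip offline.
  N13 sheds 100 MW to N12, N5: 50 each.
    N12: 40+50 = 90 ≤ 90
    N5: 70+50 = 120 ≤ 160
  N19 sheds 100 MW to N22, N7: 50 each.
    N22: 10+50 = 60 ≤ 80
    N7: 60+50 = 110 ≤ 110
No further trips.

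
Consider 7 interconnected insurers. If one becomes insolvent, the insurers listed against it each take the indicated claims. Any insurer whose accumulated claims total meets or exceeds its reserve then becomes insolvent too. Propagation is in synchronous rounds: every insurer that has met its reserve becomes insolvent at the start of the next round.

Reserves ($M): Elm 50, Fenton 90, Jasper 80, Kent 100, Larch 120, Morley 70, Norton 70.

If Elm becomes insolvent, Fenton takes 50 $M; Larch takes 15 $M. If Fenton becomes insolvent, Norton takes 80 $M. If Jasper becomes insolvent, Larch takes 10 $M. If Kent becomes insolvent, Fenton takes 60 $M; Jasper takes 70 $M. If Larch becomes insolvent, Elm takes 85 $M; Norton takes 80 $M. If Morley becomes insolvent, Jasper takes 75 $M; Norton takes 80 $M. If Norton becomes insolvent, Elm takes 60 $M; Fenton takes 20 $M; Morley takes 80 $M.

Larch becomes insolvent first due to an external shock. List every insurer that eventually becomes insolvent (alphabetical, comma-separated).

Round 1 — Larch becomes insolvent (initial).
  Elm: +85 → 85 ≥ 50
  Norton: +80 → 80 ≥ 70
Round 2 — Elm, Norton become insolvent.
  Fenton: +50+20 → 70 < 90
  Morley: +80 → 80 ≥ 70
Round 3 — Morley becomes insolvent.
  Jasper: +75 → 75 < 80
No further insolvencies.

Elm, Larch, Morley, Norton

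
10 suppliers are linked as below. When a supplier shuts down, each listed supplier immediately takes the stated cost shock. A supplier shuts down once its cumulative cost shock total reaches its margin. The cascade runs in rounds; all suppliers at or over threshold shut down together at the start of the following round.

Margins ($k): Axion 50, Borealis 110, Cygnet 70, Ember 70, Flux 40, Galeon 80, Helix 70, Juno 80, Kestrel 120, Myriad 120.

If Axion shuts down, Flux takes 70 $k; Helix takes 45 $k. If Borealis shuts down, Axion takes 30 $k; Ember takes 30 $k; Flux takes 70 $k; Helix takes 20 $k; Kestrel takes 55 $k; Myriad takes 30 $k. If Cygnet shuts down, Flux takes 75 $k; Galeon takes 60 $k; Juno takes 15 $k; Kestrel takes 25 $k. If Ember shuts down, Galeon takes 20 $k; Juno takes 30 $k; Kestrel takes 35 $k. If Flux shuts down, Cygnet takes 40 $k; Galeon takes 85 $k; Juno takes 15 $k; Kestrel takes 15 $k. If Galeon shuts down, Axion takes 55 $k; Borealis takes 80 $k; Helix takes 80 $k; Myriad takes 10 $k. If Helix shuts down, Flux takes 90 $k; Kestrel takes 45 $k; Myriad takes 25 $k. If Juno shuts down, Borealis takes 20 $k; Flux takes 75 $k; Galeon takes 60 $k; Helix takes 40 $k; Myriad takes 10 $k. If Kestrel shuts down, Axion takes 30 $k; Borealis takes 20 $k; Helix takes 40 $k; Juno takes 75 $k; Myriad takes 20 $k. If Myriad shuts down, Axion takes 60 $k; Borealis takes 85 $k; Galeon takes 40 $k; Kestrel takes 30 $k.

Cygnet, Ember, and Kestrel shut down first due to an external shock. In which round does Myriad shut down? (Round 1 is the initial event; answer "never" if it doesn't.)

never

Round 1 — Cygnet, Ember, Kestrel shut down (initial).
  Axion: +30 → 30 < 50
  Borealis: +20 → 20 < 110
  Flux: +75 → 75 ≥ 40
  Galeon: +60+20 → 80 ≥ 80
  Helix: +40 → 40 < 70
  Juno: +15+30+75 → 120 ≥ 80
  Myriad: +20 → 20 < 120
Round 2 — Flux, Galeon, Juno shut down.
  Axion: +55 → 85 ≥ 50
  Borealis: +80+20 → 120 ≥ 110
  Helix: +80+40 → 160 ≥ 70
  Myriad: +10+10 → 40 < 120
Round 3 — Axion, Borealis, Helix shut down.
  Myriad: +30+25 → 95 < 120
No further shutdowns.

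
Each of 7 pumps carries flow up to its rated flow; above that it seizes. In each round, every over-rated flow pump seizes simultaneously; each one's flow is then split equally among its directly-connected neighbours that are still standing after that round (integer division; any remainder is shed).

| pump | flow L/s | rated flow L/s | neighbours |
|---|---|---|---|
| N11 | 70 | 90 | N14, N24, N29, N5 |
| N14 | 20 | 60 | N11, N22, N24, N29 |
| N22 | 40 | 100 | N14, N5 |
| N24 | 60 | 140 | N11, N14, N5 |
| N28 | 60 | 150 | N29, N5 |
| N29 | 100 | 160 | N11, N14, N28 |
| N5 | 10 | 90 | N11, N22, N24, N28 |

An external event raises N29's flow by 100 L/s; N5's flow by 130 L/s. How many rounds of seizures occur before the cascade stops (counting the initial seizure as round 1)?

3

Round 1 — N29 at 200 > 160; N5 at 140 > 90. N29, N5 seize.
  N29 sheds 200 L/s to N11, N14, N28: 66 each (2 lost).
    N11: 70+66 = 136 > 90
    N14: 20+66 = 86 > 60
    N28: 60+66 = 126 ≤ 150
  N5 sheds 140 L/s to N11, N22, N24, N28: 35 each.
    N11: 136+35 = 171 > 90
    N22: 40+35 = 75 ≤ 100
    N24: 60+35 = 95 ≤ 140
    N28: 126+35 = 161 > 150
Round 2 — N11, N14, N28 seize.
  N11 sheds 171 L/s to N24: 171 each.
    N24: 95+171 = 266 > 140
  N14 sheds 86 L/s to N22, N24: 43 each.
    N22: 75+43 = 118 > 100
    N24: 266+43 = 309 > 140
  N28 sheds 161 L/s: no online neighbours, lost.
Round 3 — N22, N24 seize.
  N22 sheds 118 L/s: no online neighbours, lost.
  N24 sheds 309 L/s: no online neighbours, lost.
No further seizures.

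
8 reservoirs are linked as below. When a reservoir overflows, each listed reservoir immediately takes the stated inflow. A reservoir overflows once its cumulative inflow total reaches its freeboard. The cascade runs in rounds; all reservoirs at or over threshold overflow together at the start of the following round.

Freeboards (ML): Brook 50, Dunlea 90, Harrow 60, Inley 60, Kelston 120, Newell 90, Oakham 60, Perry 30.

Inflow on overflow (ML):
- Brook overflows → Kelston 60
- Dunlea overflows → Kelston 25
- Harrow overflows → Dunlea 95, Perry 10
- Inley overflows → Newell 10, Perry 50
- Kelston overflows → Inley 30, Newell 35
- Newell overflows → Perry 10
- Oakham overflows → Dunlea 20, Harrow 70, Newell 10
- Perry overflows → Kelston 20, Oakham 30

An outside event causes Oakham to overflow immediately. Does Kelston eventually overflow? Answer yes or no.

Round 1 — Oakham overflows (initial).
  Dunlea: +20 → 20 < 90
  Harrow: +70 → 70 ≥ 60
  Newell: +10 → 10 < 90
Round 2 — Harrow overflows.
  Dunlea: +95 → 115 ≥ 90
  Perry: +10 → 10 < 30
Round 3 — Dunlea overflows.
  Kelston: +25 → 25 < 120
No further overflows.

no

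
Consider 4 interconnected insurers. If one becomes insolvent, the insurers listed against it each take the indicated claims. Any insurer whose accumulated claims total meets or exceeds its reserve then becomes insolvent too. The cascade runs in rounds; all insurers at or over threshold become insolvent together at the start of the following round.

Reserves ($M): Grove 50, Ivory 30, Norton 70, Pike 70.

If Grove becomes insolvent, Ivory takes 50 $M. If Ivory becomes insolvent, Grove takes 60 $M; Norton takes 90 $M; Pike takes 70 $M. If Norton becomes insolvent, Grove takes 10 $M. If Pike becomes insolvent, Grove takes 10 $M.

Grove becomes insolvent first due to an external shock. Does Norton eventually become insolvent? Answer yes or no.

yes

Round 1 — Grove becomes insolvent (initial).
  Ivory: +50 → 50 ≥ 30
Round 2 — Ivory becomes insolvent.
  Norton: +90 → 90 ≥ 70
  Pike: +70 → 70 ≥ 70
Round 3 — Norton, Pike become insolvent.
No further insolvencies.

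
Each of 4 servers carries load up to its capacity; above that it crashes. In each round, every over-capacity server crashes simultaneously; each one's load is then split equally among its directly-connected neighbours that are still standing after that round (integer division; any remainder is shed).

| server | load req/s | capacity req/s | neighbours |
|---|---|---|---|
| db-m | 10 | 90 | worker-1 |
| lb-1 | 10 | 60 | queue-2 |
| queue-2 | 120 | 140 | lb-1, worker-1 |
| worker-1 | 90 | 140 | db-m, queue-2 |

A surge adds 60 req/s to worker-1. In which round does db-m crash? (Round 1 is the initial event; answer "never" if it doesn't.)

never

Round 1 — worker-1 at 150 > 140. worker-1 crashes.
  worker-1 sheds 150 req/s to db-m, queue-2: 75 each.
    db-m: 10+75 = 85 ≤ 90
    queue-2: 120+75 = 195 > 140
Round 2 — queue-2 crashes.
  queue-2 sheds 195 req/s to lb-1: 195 each.
    lb-1: 10+195 = 205 > 60
Round 3 — lb-1 crashes.
  lb-1 sheds 205 req/s: no online neighbours, lost.
No further crashes.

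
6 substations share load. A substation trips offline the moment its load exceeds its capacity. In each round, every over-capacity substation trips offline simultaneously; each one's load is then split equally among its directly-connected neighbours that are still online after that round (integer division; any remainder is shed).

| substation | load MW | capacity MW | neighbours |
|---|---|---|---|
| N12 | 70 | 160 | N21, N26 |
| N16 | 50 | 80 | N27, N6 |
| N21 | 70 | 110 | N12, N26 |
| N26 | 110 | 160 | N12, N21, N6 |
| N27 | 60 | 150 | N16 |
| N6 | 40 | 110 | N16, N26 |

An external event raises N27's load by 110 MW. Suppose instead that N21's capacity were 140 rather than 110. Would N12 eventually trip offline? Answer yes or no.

yes

With N21's capacity at 140:
Round 1 — N27 at 170 > 150. N27 trips offline.
  N27 sheds 170 MW to N16: 170 each.
    N16: 50+170 = 220 > 80
Round 2 — N16 trips offline.
  N16 sheds 220 MW to N6: 220 each.
    N6: 40+220 = 260 > 110
Round 3 — N6 trips offline.
  N6 sheds 260 MW to N26: 260 each.
    N26: 110+260 = 370 > 160
Round 4 — N26 trips offline.
  N26 sheds 370 MW to N12, N21: 185 each.
    N12: 70+185 = 255 > 160
    N21: 70+185 = 255 > 140
Round 5 — N12, N21 trip offline.
  N12 sheds 255 MW: no online neighbours, lost.
  N21 sheds 255 MW: no online neighbours, lost.
No further trips.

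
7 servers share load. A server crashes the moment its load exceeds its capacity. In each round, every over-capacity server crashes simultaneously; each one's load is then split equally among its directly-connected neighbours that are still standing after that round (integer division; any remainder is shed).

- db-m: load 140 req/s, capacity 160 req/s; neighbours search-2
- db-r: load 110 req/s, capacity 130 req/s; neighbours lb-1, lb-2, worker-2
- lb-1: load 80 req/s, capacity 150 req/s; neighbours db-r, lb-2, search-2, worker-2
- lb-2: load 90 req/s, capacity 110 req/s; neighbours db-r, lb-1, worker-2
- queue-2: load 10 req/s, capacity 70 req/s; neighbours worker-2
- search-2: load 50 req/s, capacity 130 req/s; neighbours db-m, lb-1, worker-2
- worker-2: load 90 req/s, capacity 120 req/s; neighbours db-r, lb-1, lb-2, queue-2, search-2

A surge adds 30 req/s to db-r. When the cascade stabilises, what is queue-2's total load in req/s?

Round 1 — db-r at 140 > 130. db-r crashes.
  db-r sheds 140 req/s to lb-1, lb-2, worker-2: 46 each (2 lost).
    lb-1: 80+46 = 126 ≤ 150
    lb-2: 90+46 = 136 > 110
    worker-2: 90+46 = 136 > 120
Round 2 — lb-2, worker-2 crash.
  lb-2 sheds 136 req/s to lb-1: 136 each.
    lb-1: 126+136 = 262 > 150
  worker-2 sheds 136 req/s to lb-1, queue-2, search-2: 45 each (1 lost).
    lb-1: 262+45 = 307 > 150
    queue-2: 10+45 = 55 ≤ 70
    search-2: 50+45 = 95 ≤ 130
Round 3 — lb-1 crashes.
  lb-1 sheds 307 req/s to search-2: 307 each.
    search-2: 95+307 = 402 > 130
Round 4 — search-2 crashes.
  search-2 sheds 402 req/s to db-m: 402 each.
    db-m: 140+402 = 542 > 160
Round 5 — db-m crashes.
  db-m sheds 542 req/s: no online neighbours, lost.
No further crashes.

55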